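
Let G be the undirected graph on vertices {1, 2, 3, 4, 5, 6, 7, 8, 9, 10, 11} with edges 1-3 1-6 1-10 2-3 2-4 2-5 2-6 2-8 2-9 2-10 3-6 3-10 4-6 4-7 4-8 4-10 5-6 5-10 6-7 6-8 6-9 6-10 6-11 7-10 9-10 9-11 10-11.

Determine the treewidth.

A width-3 tree decomposition is:
Bags: B1 = {2, 6, 9, 10}  B2 = {2, 3, 6, 10}  B3 = {1, 3, 6, 10}  B4 = {2, 4, 6, 10}  B5 = {6, 9, 10, 11}  B6 = {2, 4, 6, 8}  B7 = {4, 6, 7, 10}  B8 = {2, 5, 6, 10}
Tree: B1–B2, B2–B3, B1–B4, B1–B5, B4–B6, B4–B7, B4–B8
The largest bag has 4 vertices, giving width 3; this decomposition certifies tw(G) ≤ 3. For the lower bound, the 4 vertices {2, 4, 6, 8} are pairwise adjacent, and any tree decomposition puts a clique entirely inside one bag — forcing width ≥ 3. Hence tw(G) = 3 exactly.

3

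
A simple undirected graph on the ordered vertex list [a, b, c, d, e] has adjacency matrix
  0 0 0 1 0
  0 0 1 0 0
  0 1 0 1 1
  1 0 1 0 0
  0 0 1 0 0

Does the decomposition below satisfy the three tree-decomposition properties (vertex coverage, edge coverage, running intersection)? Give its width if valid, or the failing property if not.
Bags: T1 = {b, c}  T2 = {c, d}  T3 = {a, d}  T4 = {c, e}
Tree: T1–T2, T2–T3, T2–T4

Yes; width 1.

Vertex coverage: the bags together contain {a, b, c, d, e}, the full vertex set. Edge coverage: each edge of G has both endpoints in at least one bag. Running intersection: for every vertex, the bags containing it form a connected subtree. All three properties hold, so this is a valid tree decomposition of width max|bag| − 1 = 1, and hence tw(G) ≤ 1.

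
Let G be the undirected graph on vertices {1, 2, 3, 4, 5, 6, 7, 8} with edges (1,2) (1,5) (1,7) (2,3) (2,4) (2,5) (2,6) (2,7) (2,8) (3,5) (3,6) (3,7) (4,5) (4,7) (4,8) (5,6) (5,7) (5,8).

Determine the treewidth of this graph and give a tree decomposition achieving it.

The largest bag has 4 vertices, giving width 3; this decomposition certifies tw(G) ≤ 3. On the other hand G contains the 4-clique {2, 4, 5, 8}. A clique must lie in a single bag of any decomposition, so no decomposition can have width below 3. Hence tw(G) = 3 exactly.

Treewidth 3.
One such decomposition:
Bags: B1 = {2, 4, 5, 7}  B2 = {1, 2, 5, 7}  B3 = {2, 3, 5, 7}  B4 = {2, 4, 5, 8}  B5 = {2, 3, 5, 6}
Tree: B1–B2, B1–B3, B1–B4, B3–B5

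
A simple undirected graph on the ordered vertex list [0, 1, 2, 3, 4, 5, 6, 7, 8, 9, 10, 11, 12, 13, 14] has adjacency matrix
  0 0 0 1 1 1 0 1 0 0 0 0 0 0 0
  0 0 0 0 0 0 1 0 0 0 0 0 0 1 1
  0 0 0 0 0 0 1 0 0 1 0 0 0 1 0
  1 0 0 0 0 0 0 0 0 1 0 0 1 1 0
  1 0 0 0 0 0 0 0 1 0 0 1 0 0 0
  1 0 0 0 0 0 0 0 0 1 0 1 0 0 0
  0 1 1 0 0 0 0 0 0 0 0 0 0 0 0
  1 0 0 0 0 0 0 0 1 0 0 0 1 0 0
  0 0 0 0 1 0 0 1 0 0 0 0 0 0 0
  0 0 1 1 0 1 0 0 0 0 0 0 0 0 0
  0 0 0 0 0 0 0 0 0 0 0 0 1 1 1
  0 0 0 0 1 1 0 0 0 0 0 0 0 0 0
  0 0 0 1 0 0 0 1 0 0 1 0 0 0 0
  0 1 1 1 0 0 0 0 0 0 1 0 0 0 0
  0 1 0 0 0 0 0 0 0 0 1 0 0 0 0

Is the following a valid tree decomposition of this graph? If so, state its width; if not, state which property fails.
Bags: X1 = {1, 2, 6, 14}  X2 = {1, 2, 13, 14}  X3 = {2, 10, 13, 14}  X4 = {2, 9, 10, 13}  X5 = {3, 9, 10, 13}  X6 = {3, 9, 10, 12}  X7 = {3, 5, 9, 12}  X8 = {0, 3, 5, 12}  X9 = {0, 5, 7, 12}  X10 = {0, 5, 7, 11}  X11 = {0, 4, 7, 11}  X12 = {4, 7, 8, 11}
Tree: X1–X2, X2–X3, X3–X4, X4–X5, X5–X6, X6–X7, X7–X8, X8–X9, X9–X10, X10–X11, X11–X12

Yes; width 3.

Checking the three conditions: (i) the bags cover all of {0, 1, 2, 3, 4, 5, 6, 7, 8, 9, 10, 11, 12, 13, 14}; (ii) for each edge, some bag contains both endpoints; (iii) the bags containing any fixed vertex form a subtree. All hold, so the decomposition is valid with width 4 − 1 = 3.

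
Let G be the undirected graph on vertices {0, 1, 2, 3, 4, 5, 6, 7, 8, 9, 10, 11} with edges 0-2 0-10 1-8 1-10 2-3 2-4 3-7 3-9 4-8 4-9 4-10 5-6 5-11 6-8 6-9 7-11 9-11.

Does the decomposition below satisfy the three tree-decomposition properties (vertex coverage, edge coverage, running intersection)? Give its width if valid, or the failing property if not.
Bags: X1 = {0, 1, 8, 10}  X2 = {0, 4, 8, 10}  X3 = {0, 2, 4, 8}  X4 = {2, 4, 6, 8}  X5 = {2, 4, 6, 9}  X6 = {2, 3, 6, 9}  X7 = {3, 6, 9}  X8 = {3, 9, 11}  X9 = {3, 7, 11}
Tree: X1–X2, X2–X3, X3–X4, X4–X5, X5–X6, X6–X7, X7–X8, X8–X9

A tree decomposition must satisfy three properties: every vertex lies in some bag; for every edge, both endpoints lie together in some bag; and for every vertex, the bags containing it form a connected subtree. Here vertex 5 appears in no bag, so the decomposition is invalid.

No — vertex 5 appears in no bag.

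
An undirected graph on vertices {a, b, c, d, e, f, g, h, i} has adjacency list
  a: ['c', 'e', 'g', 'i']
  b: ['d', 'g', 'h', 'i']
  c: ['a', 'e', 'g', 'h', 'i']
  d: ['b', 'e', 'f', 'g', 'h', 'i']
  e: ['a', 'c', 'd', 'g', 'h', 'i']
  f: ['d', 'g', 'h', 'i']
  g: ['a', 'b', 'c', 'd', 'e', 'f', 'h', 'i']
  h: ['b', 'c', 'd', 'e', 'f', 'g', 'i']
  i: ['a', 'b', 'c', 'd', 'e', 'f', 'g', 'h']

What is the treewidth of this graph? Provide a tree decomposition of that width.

Every bag has size at most 5, so the width is 5 − 1 = 4 and tw(G) ≤ 4. On the other hand G contains the 5-clique {d, e, g, h, i}. A clique must lie in a single bag of any decomposition, so no decomposition can have width below 4. Combining the bounds, tw(G) = 4.

Treewidth 4.
One such decomposition:
Bags: B1 = {c, e, g, h, i}  B2 = {d, e, g, h, i}  B3 = {d, f, g, h, i}  B4 = {a, c, e, g, i}  B5 = {b, d, g, h, i}
Tree: B1–B2, B2–B3, B1–B4, B2–B5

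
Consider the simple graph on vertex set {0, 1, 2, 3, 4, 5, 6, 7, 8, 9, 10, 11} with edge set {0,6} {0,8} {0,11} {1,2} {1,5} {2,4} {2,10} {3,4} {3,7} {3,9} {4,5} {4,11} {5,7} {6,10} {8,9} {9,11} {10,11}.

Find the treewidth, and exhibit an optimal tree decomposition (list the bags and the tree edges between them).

Each bag holds 4 vertices, so the decomposition has width 3, which upper-bounds the treewidth. For the lower bound: the 4 vertex sets {0,6,8}, {9}, {11}, {2,3,4,10} are disjoint, each induces a connected subgraph, and every pair is joined by at least one edge of G. Contracting each set to a single vertex therefore yields K_{4} as a minor, and since treewidth is minor-monotone, tw(G) ≥ tw(K_{4}) = 3. Combining the bounds, tw(G) = 3.

Treewidth 3.
One optimal decomposition is:
Bags: B1 = {0, 6, 8, 9}  B2 = {0, 6, 9, 11}  B3 = {6, 9, 10, 11}  B4 = {3, 9, 10, 11}  B5 = {3, 4, 10, 11}  B6 = {2, 3, 4, 10}  B7 = {2, 3, 4, 7}  B8 = {2, 4, 5, 7}  B9 = {1, 2, 5, 7}
Tree: B1–B2, B2–B3, B3–B4, B4–B5, B5–B6, B6–B7, B7–B8, B8–B9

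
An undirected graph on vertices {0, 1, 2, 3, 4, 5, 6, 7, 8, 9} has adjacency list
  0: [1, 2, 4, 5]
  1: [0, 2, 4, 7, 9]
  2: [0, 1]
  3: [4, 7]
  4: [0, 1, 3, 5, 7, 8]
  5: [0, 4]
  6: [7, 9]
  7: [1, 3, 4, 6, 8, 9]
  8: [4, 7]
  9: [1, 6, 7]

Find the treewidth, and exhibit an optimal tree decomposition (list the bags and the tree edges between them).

The largest bag has 3 vertices, giving width 2; this decomposition certifies tw(G) ≤ 2. On the other hand G contains the 3-clique {1, 7, 9}. A clique must lie in a single bag of any decomposition, so no decomposition can have width below 2. Combining the bounds, tw(G) = 2.

Treewidth 2.
Bags: B1 = {1, 4, 7}  B2 = {1, 7, 9}  B3 = {0, 1, 4}  B4 = {3, 4, 7}  B5 = {4, 7, 8}  B6 = {0, 1, 2}  B7 = {6, 7, 9}  B8 = {0, 4, 5}
Tree: B1–B2, B1–B3, B1–B4, B4–B5, B3–B6, B2–B7, B3–B8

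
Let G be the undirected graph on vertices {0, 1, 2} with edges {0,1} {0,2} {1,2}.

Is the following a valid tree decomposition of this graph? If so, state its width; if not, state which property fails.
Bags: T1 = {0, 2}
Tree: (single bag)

A tree decomposition must satisfy three properties: every vertex lies in some bag; for every edge, both endpoints lie together in some bag; and for every vertex, the bags containing it form a connected subtree. Here vertex 1 appears in no bag, so the decomposition is invalid.

No — vertex 1 appears in no bag.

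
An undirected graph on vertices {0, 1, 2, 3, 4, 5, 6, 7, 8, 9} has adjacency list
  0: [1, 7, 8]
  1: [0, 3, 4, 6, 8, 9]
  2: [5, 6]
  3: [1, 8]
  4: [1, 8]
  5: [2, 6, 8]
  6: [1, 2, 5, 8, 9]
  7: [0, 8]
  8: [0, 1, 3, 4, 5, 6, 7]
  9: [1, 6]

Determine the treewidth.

A width-2 tree decomposition is:
Bags: B1 = {1, 6, 8}  B2 = {0, 1, 8}  B3 = {1, 3, 8}  B4 = {5, 6, 8}  B5 = {1, 4, 8}  B6 = {1, 6, 9}  B7 = {0, 7, 8}  B8 = {2, 5, 6}
Tree: B1–B2, B2–B3, B1–B4, B3–B5, B1–B6, B2–B7, B4–B8
Each bag holds 3 vertices, so the decomposition has width 2, which upper-bounds the treewidth. Conversely, {0, 1, 8} is a clique of size 3, and the vertices of any clique must share a bag in every tree decomposition; so some bag has ≥ 3 vertices and tw(G) ≥ 2. Hence tw(G) = 2 exactly.

2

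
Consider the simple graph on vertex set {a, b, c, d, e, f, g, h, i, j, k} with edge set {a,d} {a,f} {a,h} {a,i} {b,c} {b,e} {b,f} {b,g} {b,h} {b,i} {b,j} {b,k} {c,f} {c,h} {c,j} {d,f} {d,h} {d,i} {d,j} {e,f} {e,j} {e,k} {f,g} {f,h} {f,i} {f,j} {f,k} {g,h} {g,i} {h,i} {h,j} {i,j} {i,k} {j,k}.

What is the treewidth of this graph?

A width-4 tree decomposition is:
Bags: B1 = {b, f, h, i, j}  B2 = {d, f, h, i, j}  B3 = {b, c, f, h, j}  B4 = {b, f, i, j, k}  B5 = {b, e, f, j, k}  B6 = {b, f, g, h, i}  B7 = {a, d, f, h, i}
Tree: B1–B2, B1–B3, B1–B4, B4–B5, B1–B6, B2–B7
Every bag has size at most 5, so the width is 5 − 1 = 4 and tw(G) ≤ 4. For the lower bound, the 5 vertices {b, e, f, j, k} are pairwise adjacent, and any tree decomposition puts a clique entirely inside one bag — forcing width ≥ 4. The upper and lower bounds meet at 4, so that is the treewidth.

4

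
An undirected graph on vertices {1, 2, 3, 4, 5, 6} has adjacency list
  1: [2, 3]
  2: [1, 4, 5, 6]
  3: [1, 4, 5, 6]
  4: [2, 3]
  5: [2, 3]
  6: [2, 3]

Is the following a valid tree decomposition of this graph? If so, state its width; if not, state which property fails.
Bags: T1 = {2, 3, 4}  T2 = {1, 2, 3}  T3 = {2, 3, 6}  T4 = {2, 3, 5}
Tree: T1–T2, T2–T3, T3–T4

Every vertex of G appears in some bag (union = {1, 2, 3, 4, 5, 6}); every edge is covered by a bag; and for each vertex v the set of bags containing v is connected in the bag tree. The decomposition is therefore valid. The largest bag has 3 vertices, so the width is 2.

Yes; width 2.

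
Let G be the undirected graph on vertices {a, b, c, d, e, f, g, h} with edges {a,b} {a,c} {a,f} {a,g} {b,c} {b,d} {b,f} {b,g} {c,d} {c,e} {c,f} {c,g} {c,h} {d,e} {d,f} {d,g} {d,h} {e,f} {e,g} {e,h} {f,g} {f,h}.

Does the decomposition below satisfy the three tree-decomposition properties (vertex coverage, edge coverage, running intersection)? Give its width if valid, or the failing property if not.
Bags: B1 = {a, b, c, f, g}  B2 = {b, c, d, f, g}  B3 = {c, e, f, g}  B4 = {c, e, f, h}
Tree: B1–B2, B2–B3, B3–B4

No — edge (d,e) lies in no bag.

A tree decomposition must satisfy three properties: every vertex lies in some bag; for every edge, both endpoints lie together in some bag; and for every vertex, the bags containing it form a connected subtree. Here edge (d,e) lies in no bag, so the decomposition is invalid.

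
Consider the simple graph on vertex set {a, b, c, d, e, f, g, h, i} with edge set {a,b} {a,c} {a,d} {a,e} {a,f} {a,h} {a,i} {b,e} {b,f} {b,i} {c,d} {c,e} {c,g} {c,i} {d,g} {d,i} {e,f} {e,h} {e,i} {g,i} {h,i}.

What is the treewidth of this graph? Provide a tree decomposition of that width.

Treewidth 3.
Bags: B1 = {a, e, h, i}  B2 = {a, c, e, i}  B3 = {a, c, d, i}  B4 = {c, d, g, i}  B5 = {a, b, e, i}  B6 = {a, b, e, f}
Tree: B1–B2, B2–B3, B3–B4, B1–B5, B5–B6

The largest bag has 4 vertices, giving width 3; this decomposition certifies tw(G) ≤ 3. Conversely, {a, b, e, f} is a clique of size 4, and the vertices of any clique must share a bag in every tree decomposition; so some bag has ≥ 4 vertices and tw(G) ≥ 3. The upper and lower bounds meet at 3, so that is the treewidth.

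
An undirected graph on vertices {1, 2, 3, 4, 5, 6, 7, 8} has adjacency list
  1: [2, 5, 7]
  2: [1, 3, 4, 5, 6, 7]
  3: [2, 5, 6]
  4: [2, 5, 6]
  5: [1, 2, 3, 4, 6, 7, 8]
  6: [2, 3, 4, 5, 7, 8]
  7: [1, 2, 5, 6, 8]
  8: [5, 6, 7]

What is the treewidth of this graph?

3

A width-3 tree decomposition is:
Bags: B1 = {2, 5, 6, 7}  B2 = {2, 4, 5, 6}  B3 = {5, 6, 7, 8}  B4 = {1, 2, 5, 7}  B5 = {2, 3, 5, 6}
Tree: B1–B2, B1–B3, B1–B4, B2–B5
Each bag holds 4 vertices, so the decomposition has width 3, which upper-bounds the treewidth. On the other hand G contains the 4-clique {5, 6, 7, 8}. A clique must lie in a single bag of any decomposition, so no decomposition can have width below 3. The upper and lower bounds meet at 3, so that is the treewidth.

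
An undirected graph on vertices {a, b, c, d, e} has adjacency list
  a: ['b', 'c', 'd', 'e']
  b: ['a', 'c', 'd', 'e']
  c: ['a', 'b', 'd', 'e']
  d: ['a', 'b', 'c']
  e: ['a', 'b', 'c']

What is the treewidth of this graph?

A width-3 tree decomposition is:
Bags: B1 = {a, b, c, e}  B2 = {a, b, c, d}
Tree: B1–B2
The largest bag has 4 vertices, giving width 3; this decomposition certifies tw(G) ≤ 3. Conversely, {a, b, c, d} is a clique of size 4, and the vertices of any clique must share a bag in every tree decomposition; so some bag has ≥ 4 vertices and tw(G) ≥ 3. The upper and lower bounds meet at 3, so that is the treewidth.

3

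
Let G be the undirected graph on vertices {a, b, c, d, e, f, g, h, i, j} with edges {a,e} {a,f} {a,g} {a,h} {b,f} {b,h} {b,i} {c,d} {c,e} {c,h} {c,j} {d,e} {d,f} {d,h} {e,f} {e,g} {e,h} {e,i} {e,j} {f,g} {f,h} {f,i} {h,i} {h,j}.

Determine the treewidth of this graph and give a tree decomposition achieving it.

Treewidth 3.
Bags: B1 = {d, e, f, h}  B2 = {e, f, h, i}  B3 = {c, d, e, h}  B4 = {c, e, h, j}  B5 = {b, f, h, i}  B6 = {a, e, f, h}  B7 = {a, e, f, g}
Tree: B1–B2, B1–B3, B3–B4, B2–B5, B1–B6, B6–B7

Every bag has size at most 4, so the width is 4 − 1 = 3 and tw(G) ≤ 3. On the other hand G contains the 4-clique {a, e, f, g}. A clique must lie in a single bag of any decomposition, so no decomposition can have width below 3. Therefore the treewidth is 3.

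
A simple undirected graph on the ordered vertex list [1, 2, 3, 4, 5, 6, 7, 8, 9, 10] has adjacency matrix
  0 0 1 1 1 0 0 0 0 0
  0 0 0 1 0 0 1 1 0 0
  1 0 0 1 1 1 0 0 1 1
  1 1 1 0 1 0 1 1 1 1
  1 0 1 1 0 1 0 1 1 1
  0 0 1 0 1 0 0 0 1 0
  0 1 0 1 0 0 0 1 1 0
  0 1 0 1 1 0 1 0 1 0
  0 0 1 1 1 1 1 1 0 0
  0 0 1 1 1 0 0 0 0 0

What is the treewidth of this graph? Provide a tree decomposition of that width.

Treewidth 3.
Bags: B1 = {3, 4, 5, 9}  B2 = {4, 5, 8, 9}  B3 = {4, 7, 8, 9}  B4 = {2, 4, 7, 8}  B5 = {1, 3, 4, 5}  B6 = {3, 5, 6, 9}  B7 = {3, 4, 5, 10}
Tree: B1–B2, B2–B3, B3–B4, B1–B5, B1–B6, B1–B7

Each bag holds 4 vertices, so the decomposition has width 3, which upper-bounds the treewidth. Conversely, {2, 4, 7, 8} is a clique of size 4, and the vertices of any clique must share a bag in every tree decomposition; so some bag has ≥ 4 vertices and tw(G) ≥ 3. Therefore the treewidth is 3.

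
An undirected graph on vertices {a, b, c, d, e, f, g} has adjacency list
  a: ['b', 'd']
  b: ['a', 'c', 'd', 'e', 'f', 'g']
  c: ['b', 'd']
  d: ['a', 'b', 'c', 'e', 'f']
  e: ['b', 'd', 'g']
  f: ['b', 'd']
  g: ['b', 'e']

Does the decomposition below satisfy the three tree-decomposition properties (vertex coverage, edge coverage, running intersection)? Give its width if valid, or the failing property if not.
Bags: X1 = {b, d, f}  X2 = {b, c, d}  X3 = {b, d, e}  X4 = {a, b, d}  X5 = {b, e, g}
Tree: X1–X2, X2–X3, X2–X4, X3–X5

Vertex coverage: the bags together contain {a, b, c, d, e, f, g}, the full vertex set. Edge coverage: each edge of G has both endpoints in at least one bag. Running intersection: for every vertex, the bags containing it form a connected subtree. All three properties hold, so this is a valid tree decomposition of width max|bag| − 1 = 2, and hence tw(G) ≤ 2.

Yes; width 2.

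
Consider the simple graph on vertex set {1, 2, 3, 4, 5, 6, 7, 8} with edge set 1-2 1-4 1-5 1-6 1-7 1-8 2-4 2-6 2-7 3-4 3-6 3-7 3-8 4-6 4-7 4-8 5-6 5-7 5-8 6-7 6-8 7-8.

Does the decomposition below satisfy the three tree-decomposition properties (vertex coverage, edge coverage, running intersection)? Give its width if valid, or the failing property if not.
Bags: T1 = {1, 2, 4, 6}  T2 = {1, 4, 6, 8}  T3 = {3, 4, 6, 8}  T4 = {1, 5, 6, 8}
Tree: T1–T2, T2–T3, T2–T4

A tree decomposition must satisfy three properties: every vertex lies in some bag; for every edge, both endpoints lie together in some bag; and for every vertex, the bags containing it form a connected subtree. Here vertex 7 appears in no bag, so the decomposition is invalid.

No — vertex 7 appears in no bag.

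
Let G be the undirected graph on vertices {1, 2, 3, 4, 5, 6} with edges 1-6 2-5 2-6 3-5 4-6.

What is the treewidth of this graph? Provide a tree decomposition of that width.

Each bag holds 2 vertices, so the decomposition has width 1, which upper-bounds the treewidth. Any graph with an edge has treewidth ≥ 1, and G has the edge 2–5. Therefore the treewidth is 1.

Treewidth 1.
One optimal decomposition is:
Bags: B1 = {2, 5}  B2 = {3, 5}  B3 = {2, 6}  B4 = {1, 6}  B5 = {4, 6}
Tree: B1–B2, B1–B3, B3–B4, B4–B5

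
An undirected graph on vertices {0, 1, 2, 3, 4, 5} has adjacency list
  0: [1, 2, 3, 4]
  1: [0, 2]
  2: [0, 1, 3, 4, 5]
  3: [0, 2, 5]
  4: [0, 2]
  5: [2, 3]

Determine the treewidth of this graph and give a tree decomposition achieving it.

Treewidth 2.
One such decomposition:
Bags: B1 = {0, 2, 4}  B2 = {0, 2, 3}  B3 = {0, 1, 2}  B4 = {2, 3, 5}
Tree: B1–B2, B2–B3, B2–B4

The largest bag has 3 vertices, giving width 2; this decomposition certifies tw(G) ≤ 2. For the lower bound, the 3 vertices {0, 1, 2} are pairwise adjacent, and any tree decomposition puts a clique entirely inside one bag — forcing width ≥ 2. Hence tw(G) = 2 exactly.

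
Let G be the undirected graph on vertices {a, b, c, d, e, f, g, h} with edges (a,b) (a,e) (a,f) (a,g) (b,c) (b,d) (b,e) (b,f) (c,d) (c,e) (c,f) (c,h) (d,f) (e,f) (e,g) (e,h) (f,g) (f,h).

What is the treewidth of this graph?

3

A width-3 tree decomposition is:
Bags: B1 = {b, c, e, f}  B2 = {a, b, e, f}  B3 = {b, c, d, f}  B4 = {c, e, f, h}  B5 = {a, e, f, g}
Tree: B1–B2, B1–B3, B1–B4, B2–B5
Each bag holds 4 vertices, so the decomposition has width 3, which upper-bounds the treewidth. For the lower bound, the 4 vertices {b, c, d, f} are pairwise adjacent, and any tree decomposition puts a clique entirely inside one bag — forcing width ≥ 3. Combining the bounds, tw(G) = 3.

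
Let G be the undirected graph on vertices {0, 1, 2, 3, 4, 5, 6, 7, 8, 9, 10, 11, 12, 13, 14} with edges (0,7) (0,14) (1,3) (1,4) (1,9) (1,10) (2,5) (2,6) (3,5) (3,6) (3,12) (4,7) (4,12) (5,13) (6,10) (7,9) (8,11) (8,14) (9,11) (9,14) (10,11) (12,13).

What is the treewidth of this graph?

A width-3 tree decomposition is:
Bags: B1 = {0, 8, 11, 14}  B2 = {0, 9, 11, 14}  B3 = {0, 7, 9, 11}  B4 = {7, 9, 10, 11}  B5 = {1, 7, 9, 10}  B6 = {1, 4, 7, 10}  B7 = {1, 4, 6, 10}  B8 = {1, 3, 4, 6}  B9 = {3, 4, 6, 12}  B10 = {2, 3, 6, 12}  B11 = {2, 3, 5, 12}  B12 = {2, 5, 12, 13}
Tree: B1–B2, B2–B3, B3–B4, B4–B5, B5–B6, B6–B7, B7–B8, B8–B9, B9–B10, B10–B11, B11–B12
The largest bag has 4 vertices, giving width 3; this decomposition certifies tw(G) ≤ 3. For the lower bound: the 4 vertex sets {0,8,14}, {11}, {9}, {1,4,7,10} are disjoint, each induces a connected subgraph, and every pair is joined by at least one edge of G. Contracting each set to a single vertex therefore yields K_{4} as a minor, and since treewidth is minor-monotone, tw(G) ≥ tw(K_{4}) = 3. Hence tw(G) = 3 exactly.

3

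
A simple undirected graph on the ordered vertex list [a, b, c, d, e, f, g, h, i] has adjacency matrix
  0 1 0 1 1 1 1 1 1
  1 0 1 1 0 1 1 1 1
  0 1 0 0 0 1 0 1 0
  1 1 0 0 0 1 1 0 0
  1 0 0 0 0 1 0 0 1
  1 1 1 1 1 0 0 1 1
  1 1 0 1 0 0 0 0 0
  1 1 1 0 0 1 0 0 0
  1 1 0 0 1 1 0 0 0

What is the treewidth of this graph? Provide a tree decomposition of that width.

Treewidth 3.
Bags: B1 = {a, b, f, i}  B2 = {a, b, d, f}  B3 = {a, b, f, h}  B4 = {a, e, f, i}  B5 = {b, c, f, h}  B6 = {a, b, d, g}
Tree: B1–B2, B1–B3, B1–B4, B3–B5, B2–B6

Every bag has size at most 4, so the width is 4 − 1 = 3 and tw(G) ≤ 3. For the lower bound, the 4 vertices {a, b, d, g} are pairwise adjacent, and any tree decomposition puts a clique entirely inside one bag — forcing width ≥ 3. Hence tw(G) = 3 exactly.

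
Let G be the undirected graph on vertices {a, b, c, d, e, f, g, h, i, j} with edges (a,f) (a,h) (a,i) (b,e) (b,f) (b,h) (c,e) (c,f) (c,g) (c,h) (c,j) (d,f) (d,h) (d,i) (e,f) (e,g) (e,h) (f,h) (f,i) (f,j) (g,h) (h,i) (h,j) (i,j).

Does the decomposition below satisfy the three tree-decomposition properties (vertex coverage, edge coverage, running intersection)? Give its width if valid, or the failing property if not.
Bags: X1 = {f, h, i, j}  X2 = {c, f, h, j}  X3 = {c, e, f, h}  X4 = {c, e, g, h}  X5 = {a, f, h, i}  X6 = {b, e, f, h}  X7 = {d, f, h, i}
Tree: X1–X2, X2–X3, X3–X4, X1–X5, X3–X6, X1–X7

Every vertex of G appears in some bag (union = {a, b, c, d, e, f, g, h, i, j}); every edge is covered by a bag; and for each vertex v the set of bags containing v is connected in the bag tree. The decomposition is therefore valid. The largest bag has 4 vertices, so the width is 3.

Yes; width 3.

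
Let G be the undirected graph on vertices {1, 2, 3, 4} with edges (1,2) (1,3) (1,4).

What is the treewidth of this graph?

A width-1 tree decomposition is:
Bags: B1 = {1, 2}  B2 = {1, 4}  B3 = {1, 3}
Tree: B1–B2, B1–B3
Each bag holds 2 vertices, so the decomposition has width 1, which upper-bounds the treewidth. G has an edge, so its treewidth is at least 1. Combining the bounds, tw(G) = 1.

1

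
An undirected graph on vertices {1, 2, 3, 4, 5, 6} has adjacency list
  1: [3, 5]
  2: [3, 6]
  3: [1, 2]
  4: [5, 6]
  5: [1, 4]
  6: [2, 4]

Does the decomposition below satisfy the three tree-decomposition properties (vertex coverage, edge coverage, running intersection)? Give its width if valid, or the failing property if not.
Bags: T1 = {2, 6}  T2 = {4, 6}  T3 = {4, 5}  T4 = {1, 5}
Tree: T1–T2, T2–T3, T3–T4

A tree decomposition must satisfy three properties: every vertex lies in some bag; for every edge, both endpoints lie together in some bag; and for every vertex, the bags containing it form a connected subtree. Here vertex 3 appears in no bag, so the decomposition is invalid.

No — vertex 3 appears in no bag.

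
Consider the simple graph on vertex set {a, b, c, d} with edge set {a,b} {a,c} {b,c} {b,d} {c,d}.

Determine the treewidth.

A width-2 tree decomposition is:
Bags: B1 = {a, b, c}  B2 = {b, c, d}
Tree: B1–B2
Each bag holds 3 vertices, so the decomposition has width 2, which upper-bounds the treewidth. On the other hand G contains the 3-clique {b, c, d}. A clique must lie in a single bag of any decomposition, so no decomposition can have width below 2. Hence tw(G) = 2 exactly.

2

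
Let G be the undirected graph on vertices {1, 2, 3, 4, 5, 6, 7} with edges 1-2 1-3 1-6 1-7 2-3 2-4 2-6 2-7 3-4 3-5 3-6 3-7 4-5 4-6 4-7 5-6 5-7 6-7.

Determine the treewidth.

4

A width-4 tree decomposition is:
Bags: B1 = {2, 3, 4, 6, 7}  B2 = {1, 2, 3, 6, 7}  B3 = {3, 4, 5, 6, 7}
Tree: B1–B2, B1–B3
The largest bag has 5 vertices, giving width 4; this decomposition certifies tw(G) ≤ 4. Conversely, {1, 2, 3, 6, 7} is a clique of size 5, and the vertices of any clique must share a bag in every tree decomposition; so some bag has ≥ 5 vertices and tw(G) ≥ 4. Combining the bounds, tw(G) = 4.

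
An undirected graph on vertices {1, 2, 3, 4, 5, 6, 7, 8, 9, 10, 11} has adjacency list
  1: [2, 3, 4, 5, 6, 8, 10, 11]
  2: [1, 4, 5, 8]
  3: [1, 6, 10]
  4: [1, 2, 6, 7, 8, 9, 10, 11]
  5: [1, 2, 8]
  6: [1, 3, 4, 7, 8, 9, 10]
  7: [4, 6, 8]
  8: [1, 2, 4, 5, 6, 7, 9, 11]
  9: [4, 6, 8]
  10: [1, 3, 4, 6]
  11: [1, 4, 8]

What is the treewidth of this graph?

A width-3 tree decomposition is:
Bags: B1 = {1, 4, 6, 8}  B2 = {1, 4, 6, 10}  B3 = {1, 2, 4, 8}  B4 = {4, 6, 7, 8}  B5 = {1, 4, 8, 11}  B6 = {1, 2, 5, 8}  B7 = {1, 3, 6, 10}  B8 = {4, 6, 8, 9}
Tree: B1–B2, B1–B3, B1–B4, B3–B5, B3–B6, B2–B7, B4–B8
The largest bag has 4 vertices, giving width 3; this decomposition certifies tw(G) ≤ 3. Conversely, {1, 3, 6, 10} is a clique of size 4, and the vertices of any clique must share a bag in every tree decomposition; so some bag has ≥ 4 vertices and tw(G) ≥ 3. The upper and lower bounds meet at 3, so that is the treewidth.

3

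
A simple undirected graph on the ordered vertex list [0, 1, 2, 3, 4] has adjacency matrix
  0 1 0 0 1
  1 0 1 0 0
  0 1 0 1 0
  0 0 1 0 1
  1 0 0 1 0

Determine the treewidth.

A width-2 tree decomposition is:
Bags: B1 = {1, 2, 3}  B2 = {1, 3, 4}  B3 = {0, 1, 4}
Tree: B1–B2, B2–B3
The largest bag has 3 vertices, giving width 2; this decomposition certifies tw(G) ≤ 2. For the lower bound, G contains the cycle 1–2–3–4–0–1, so G is not a forest; only forests have treewidth ≤ 1, hence tw(G) ≥ 2. Hence tw(G) = 2 exactly.

2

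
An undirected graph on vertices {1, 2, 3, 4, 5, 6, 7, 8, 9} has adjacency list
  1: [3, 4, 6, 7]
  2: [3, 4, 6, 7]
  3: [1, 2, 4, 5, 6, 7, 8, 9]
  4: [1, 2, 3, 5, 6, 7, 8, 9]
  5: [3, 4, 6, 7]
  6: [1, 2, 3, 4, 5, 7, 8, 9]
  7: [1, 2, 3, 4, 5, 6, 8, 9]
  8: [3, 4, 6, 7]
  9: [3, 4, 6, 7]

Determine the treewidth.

4

A width-4 tree decomposition is:
Bags: B1 = {3, 4, 6, 7, 8}  B2 = {1, 3, 4, 6, 7}  B3 = {3, 4, 6, 7, 9}  B4 = {2, 3, 4, 6, 7}  B5 = {3, 4, 5, 6, 7}
Tree: B1–B2, B1–B3, B2–B4, B3–B5
Every bag has size at most 5, so the width is 5 − 1 = 4 and tw(G) ≤ 4. On the other hand G contains the 5-clique {1, 3, 4, 6, 7}. A clique must lie in a single bag of any decomposition, so no decomposition can have width below 4. Therefore the treewidth is 4.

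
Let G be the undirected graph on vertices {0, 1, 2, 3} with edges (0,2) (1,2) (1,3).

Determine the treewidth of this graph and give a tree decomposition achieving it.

Treewidth 1.
Bags: B1 = {1, 2}  B2 = {1, 3}  B3 = {0, 2}
Tree: B1–B2, B1–B3

Every bag has size at most 2, so the width is 2 − 1 = 1 and tw(G) ≤ 1. G has an edge, so its treewidth is at least 1. The upper and lower bounds meet at 1, so that is the treewidth.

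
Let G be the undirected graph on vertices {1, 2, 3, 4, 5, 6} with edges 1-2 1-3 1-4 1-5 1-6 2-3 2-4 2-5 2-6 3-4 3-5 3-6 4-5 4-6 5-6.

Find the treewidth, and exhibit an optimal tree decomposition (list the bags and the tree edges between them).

Treewidth 5.
One such decomposition:
Bags: B1 = {1, 2, 3, 4, 5, 6}
Tree: (single bag)

A single bag containing all 6 vertices is trivially a valid decomposition of width 5. Conversely, {1, 2, 3, 4, 5, 6} is a clique of size 6, and the vertices of any clique must share a bag in every tree decomposition; so some bag has ≥ 6 vertices and tw(G) ≥ 5. The upper and lower bounds meet at 5, so that is the treewidth.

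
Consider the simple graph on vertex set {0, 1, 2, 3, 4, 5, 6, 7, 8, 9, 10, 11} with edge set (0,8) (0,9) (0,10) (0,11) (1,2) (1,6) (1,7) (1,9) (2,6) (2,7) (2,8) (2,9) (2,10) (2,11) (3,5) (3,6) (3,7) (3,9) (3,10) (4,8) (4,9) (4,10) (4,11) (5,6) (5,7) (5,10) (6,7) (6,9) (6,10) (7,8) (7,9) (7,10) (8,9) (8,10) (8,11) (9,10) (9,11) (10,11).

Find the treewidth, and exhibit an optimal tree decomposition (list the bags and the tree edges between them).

Each bag holds 5 vertices, so the decomposition has width 4, which upper-bounds the treewidth. On the other hand G contains the 5-clique {1, 2, 6, 7, 9}. A clique must lie in a single bag of any decomposition, so no decomposition can have width below 4. Hence tw(G) = 4 exactly.

Treewidth 4.
One optimal decomposition is:
Bags: B1 = {3, 6, 7, 9, 10}  B2 = {2, 6, 7, 9, 10}  B3 = {2, 7, 8, 9, 10}  B4 = {2, 8, 9, 10, 11}  B5 = {3, 5, 6, 7, 10}  B6 = {1, 2, 6, 7, 9}  B7 = {0, 8, 9, 10, 11}  B8 = {4, 8, 9, 10, 11}
Tree: B1–B2, B2–B3, B3–B4, B1–B5, B2–B6, B4–B7, B4–B8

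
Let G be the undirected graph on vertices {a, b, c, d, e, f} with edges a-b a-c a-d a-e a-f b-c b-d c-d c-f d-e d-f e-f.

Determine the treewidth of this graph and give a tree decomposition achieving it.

Treewidth 3.
One optimal decomposition is:
Bags: B1 = {a, c, d, f}  B2 = {a, b, c, d}  B3 = {a, d, e, f}
Tree: B1–B2, B1–B3

The largest bag has 4 vertices, giving width 3; this decomposition certifies tw(G) ≤ 3. For the lower bound, the 4 vertices {a, d, e, f} are pairwise adjacent, and any tree decomposition puts a clique entirely inside one bag — forcing width ≥ 3. Hence tw(G) = 3 exactly.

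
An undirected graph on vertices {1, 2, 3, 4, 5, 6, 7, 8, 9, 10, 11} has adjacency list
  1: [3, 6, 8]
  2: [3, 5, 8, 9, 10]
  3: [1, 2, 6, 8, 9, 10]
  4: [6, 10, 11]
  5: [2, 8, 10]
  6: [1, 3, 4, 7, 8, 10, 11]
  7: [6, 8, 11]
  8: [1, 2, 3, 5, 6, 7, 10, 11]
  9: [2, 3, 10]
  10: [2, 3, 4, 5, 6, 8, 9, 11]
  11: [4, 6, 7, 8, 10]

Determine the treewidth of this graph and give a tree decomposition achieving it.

The largest bag has 4 vertices, giving width 3; this decomposition certifies tw(G) ≤ 3. Conversely, {2, 3, 8, 10} is a clique of size 4, and the vertices of any clique must share a bag in every tree decomposition; so some bag has ≥ 4 vertices and tw(G) ≥ 3. Hence tw(G) = 3 exactly.

Treewidth 3.
One optimal decomposition is:
Bags: B1 = {6, 8, 10, 11}  B2 = {6, 7, 8, 11}  B3 = {3, 6, 8, 10}  B4 = {2, 3, 8, 10}  B5 = {1, 3, 6, 8}  B6 = {2, 5, 8, 10}  B7 = {4, 6, 10, 11}  B8 = {2, 3, 9, 10}
Tree: B1–B2, B1–B3, B3–B4, B3–B5, B4–B6, B1–B7, B4–B8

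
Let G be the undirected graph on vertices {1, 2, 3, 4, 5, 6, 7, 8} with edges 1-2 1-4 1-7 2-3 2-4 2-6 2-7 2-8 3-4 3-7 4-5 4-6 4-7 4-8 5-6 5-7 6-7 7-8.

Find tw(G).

A width-3 tree decomposition is:
Bags: B1 = {2, 3, 4, 7}  B2 = {2, 4, 6, 7}  B3 = {1, 2, 4, 7}  B4 = {4, 5, 6, 7}  B5 = {2, 4, 7, 8}
Tree: B1–B2, B2–B3, B2–B4, B1–B5
Each bag holds 4 vertices, so the decomposition has width 3, which upper-bounds the treewidth. On the other hand G contains the 4-clique {2, 4, 7, 8}. A clique must lie in a single bag of any decomposition, so no decomposition can have width below 3. Hence tw(G) = 3 exactly.

3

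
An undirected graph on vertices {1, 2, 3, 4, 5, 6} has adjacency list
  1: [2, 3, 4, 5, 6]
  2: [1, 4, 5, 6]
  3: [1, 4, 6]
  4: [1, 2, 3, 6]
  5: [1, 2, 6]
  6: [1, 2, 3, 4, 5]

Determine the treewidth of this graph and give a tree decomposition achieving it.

Treewidth 3.
Bags: B1 = {1, 3, 4, 6}  B2 = {1, 2, 4, 6}  B3 = {1, 2, 5, 6}
Tree: B1–B2, B2–B3

Every bag has size at most 4, so the width is 4 − 1 = 3 and tw(G) ≤ 3. On the other hand G contains the 4-clique {1, 2, 4, 6}. A clique must lie in a single bag of any decomposition, so no decomposition can have width below 3. Combining the bounds, tw(G) = 3.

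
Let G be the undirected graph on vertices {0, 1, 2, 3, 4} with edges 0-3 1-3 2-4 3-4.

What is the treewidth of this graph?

A width-1 tree decomposition is:
Bags: B1 = {2, 4}  B2 = {3, 4}  B3 = {0, 3}  B4 = {1, 3}
Tree: B1–B2, B2–B3, B2–B4
The largest bag has 2 vertices, giving width 1; this decomposition certifies tw(G) ≤ 1. Any graph with an edge has treewidth ≥ 1, and G has the edge 4–2. The upper and lower bounds meet at 1, so that is the treewidth.

1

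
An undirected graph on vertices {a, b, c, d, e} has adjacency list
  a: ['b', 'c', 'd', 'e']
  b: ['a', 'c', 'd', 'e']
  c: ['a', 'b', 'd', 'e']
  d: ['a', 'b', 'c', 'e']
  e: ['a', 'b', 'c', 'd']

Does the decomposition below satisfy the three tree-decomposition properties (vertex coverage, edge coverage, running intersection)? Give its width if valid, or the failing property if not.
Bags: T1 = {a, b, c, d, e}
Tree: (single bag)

Every vertex of G appears in some bag (union = {a, b, c, d, e}); every edge is covered by a bag; and for each vertex v the set of bags containing v is connected in the bag tree. The decomposition is therefore valid. The largest bag has 5 vertices, so the width is 4.

Yes; width 4.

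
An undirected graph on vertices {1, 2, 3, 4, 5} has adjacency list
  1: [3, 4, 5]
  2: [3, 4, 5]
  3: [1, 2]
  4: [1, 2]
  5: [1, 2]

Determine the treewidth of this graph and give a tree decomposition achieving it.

Every bag has size at most 3, so the width is 3 − 1 = 2 and tw(G) ≤ 2. For the lower bound, G contains the cycle 1–4–2–3–1, so G is not a forest; only forests have treewidth ≤ 1, hence tw(G) ≥ 2. Hence tw(G) = 2 exactly.

Treewidth 2.
One such decomposition:
Bags: B1 = {1, 2, 4}  B2 = {1, 2, 3}  B3 = {1, 2, 5}
Tree: B1–B2, B2–B3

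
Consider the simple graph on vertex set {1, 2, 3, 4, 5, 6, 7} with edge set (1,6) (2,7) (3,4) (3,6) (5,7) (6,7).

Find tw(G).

A width-1 tree decomposition is:
Bags: B1 = {1, 6}  B2 = {6, 7}  B3 = {2, 7}  B4 = {3, 6}  B5 = {5, 7}  B6 = {3, 4}
Tree: B1–B2, B2–B3, B1–B4, B2–B5, B4–B6
Each bag holds 2 vertices, so the decomposition has width 1, which upper-bounds the treewidth. Since G has at least one edge (e.g. 6–1), it is not an edgeless graph, so tw(G) ≥ 1. Therefore the treewidth is 1.

1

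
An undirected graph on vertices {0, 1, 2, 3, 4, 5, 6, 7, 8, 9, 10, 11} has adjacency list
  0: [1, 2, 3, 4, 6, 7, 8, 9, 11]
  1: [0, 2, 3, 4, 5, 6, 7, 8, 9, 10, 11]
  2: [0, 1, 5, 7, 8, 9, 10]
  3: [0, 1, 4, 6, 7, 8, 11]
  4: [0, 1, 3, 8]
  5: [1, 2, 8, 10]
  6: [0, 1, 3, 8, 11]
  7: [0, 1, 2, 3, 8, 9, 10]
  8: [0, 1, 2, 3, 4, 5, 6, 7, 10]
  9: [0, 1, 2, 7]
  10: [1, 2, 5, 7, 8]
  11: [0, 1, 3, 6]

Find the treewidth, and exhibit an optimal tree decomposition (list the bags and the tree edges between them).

The largest bag has 5 vertices, giving width 4; this decomposition certifies tw(G) ≤ 4. For the lower bound, the 5 vertices {0, 1, 2, 7, 9} are pairwise adjacent, and any tree decomposition puts a clique entirely inside one bag — forcing width ≥ 4. Hence tw(G) = 4 exactly.

Treewidth 4.
Bags: B1 = {0, 1, 2, 7, 9}  B2 = {0, 1, 2, 7, 8}  B3 = {1, 2, 7, 8, 10}  B4 = {0, 1, 3, 7, 8}  B5 = {0, 1, 3, 6, 8}  B6 = {0, 1, 3, 6, 11}  B7 = {0, 1, 3, 4, 8}  B8 = {1, 2, 5, 8, 10}
Tree: B1–B2, B2–B3, B2–B4, B4–B5, B5–B6, B5–B7, B3–B8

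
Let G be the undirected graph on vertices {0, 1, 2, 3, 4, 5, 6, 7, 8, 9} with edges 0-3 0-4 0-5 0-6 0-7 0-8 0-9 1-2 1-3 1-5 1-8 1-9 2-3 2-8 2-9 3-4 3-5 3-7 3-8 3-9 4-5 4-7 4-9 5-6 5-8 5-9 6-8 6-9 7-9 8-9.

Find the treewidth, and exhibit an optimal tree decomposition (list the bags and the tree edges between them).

Each bag holds 5 vertices, so the decomposition has width 4, which upper-bounds the treewidth. On the other hand G contains the 5-clique {0, 3, 5, 8, 9}. A clique must lie in a single bag of any decomposition, so no decomposition can have width below 4. The upper and lower bounds meet at 4, so that is the treewidth.

Treewidth 4.
Bags: B1 = {0, 3, 5, 8, 9}  B2 = {1, 3, 5, 8, 9}  B3 = {1, 2, 3, 8, 9}  B4 = {0, 3, 4, 5, 9}  B5 = {0, 3, 4, 7, 9}  B6 = {0, 5, 6, 8, 9}
Tree: B1–B2, B2–B3, B1–B4, B4–B5, B1–B6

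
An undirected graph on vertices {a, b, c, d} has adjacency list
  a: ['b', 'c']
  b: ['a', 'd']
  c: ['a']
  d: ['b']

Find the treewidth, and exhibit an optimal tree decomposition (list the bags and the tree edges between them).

The largest bag has 2 vertices, giving width 1; this decomposition certifies tw(G) ≤ 1. Since G has at least one edge (e.g. d–b), it is not an edgeless graph, so tw(G) ≥ 1. The upper and lower bounds meet at 1, so that is the treewidth.

Treewidth 1.
Bags: B1 = {b, d}  B2 = {a, b}  B3 = {a, c}
Tree: B1–B2, B2–B3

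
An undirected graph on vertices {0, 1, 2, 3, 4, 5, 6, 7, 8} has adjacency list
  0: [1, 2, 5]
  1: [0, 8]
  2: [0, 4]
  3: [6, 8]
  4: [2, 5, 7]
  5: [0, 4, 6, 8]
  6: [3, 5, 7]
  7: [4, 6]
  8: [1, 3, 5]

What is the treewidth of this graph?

3

A width-3 tree decomposition is:
Bags: B1 = {0, 1, 3, 8}  B2 = {0, 3, 5, 8}  B3 = {0, 3, 5, 6}  B4 = {0, 2, 5, 6}  B5 = {2, 4, 5, 6}  B6 = {2, 4, 6, 7}
Tree: B1–B2, B2–B3, B3–B4, B4–B5, B5–B6
The largest bag has 4 vertices, giving width 3; this decomposition certifies tw(G) ≤ 3. For the lower bound: the 4 vertex sets {1,3,8}, {0}, {5}, {2,4,6,7} are disjoint, each induces a connected subgraph, and every pair is joined by at least one edge of G. Contracting each set to a single vertex therefore yields K_{4} as a minor, and since treewidth is minor-monotone, tw(G) ≥ tw(K_{4}) = 3. Therefore the treewidth is 3.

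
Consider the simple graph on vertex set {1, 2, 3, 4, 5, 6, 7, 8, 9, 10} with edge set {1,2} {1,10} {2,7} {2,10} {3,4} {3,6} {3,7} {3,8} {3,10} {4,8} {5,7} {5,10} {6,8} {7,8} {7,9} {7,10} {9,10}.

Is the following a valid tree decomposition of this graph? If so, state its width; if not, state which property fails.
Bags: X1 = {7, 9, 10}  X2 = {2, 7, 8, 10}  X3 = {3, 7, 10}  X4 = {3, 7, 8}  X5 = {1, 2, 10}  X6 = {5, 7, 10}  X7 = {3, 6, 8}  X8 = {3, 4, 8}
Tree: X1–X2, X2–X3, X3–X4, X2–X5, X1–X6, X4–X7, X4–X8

A tree decomposition must satisfy three properties: every vertex lies in some bag; for every edge, both endpoints lie together in some bag; and for every vertex, the bags containing it form a connected subtree. Here bags containing vertex 8 are not connected in the tree, so the decomposition is invalid.

No — bags containing vertex 8 are not connected in the tree.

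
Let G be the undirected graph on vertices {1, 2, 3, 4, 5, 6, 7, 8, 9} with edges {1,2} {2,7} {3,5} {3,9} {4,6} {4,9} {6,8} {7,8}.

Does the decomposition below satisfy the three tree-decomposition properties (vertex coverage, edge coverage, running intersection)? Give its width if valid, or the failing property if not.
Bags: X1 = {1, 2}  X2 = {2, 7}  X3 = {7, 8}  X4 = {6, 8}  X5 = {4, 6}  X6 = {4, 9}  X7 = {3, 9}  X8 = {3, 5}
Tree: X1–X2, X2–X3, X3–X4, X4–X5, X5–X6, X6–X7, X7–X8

Checking the three conditions: (i) the bags cover all of {1, 2, 3, 4, 5, 6, 7, 8, 9}; (ii) for each edge, some bag contains both endpoints; (iii) the bags containing any fixed vertex form a subtree. All hold, so the decomposition is valid with width 2 − 1 = 1.

Yes; width 1.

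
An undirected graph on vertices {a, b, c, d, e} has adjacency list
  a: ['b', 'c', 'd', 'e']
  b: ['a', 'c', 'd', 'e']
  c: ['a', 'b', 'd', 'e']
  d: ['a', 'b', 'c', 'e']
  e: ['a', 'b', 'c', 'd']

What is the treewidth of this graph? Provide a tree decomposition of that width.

With just one bag of size 5, the width is 5 − 1 = 4, so tw(G) ≤ 4. For the lower bound, the 5 vertices {a, b, c, d, e} are pairwise adjacent, and any tree decomposition puts a clique entirely inside one bag — forcing width ≥ 4. Hence tw(G) = 4 exactly.

Treewidth 4.
Bags: B1 = {a, b, c, d, e}
Tree: (single bag)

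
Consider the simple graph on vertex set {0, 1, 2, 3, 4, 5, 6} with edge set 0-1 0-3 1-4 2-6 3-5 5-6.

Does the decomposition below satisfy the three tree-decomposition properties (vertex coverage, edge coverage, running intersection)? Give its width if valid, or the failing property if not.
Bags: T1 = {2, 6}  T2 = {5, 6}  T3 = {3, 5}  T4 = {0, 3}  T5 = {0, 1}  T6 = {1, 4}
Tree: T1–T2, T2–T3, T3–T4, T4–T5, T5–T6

Vertex coverage: the bags together contain {0, 1, 2, 3, 4, 5, 6}, the full vertex set. Edge coverage: each edge of G has both endpoints in at least one bag. Running intersection: for every vertex, the bags containing it form a connected subtree. All three properties hold, so this is a valid tree decomposition of width max|bag| − 1 = 1, and hence tw(G) ≤ 1.

Yes; width 1.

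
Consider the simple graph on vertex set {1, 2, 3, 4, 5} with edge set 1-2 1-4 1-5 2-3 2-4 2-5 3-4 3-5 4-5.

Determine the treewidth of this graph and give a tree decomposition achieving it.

Every bag has size at most 4, so the width is 4 − 1 = 3 and tw(G) ≤ 3. Conversely, {1, 2, 4, 5} is a clique of size 4, and the vertices of any clique must share a bag in every tree decomposition; so some bag has ≥ 4 vertices and tw(G) ≥ 3. Combining the bounds, tw(G) = 3.

Treewidth 3.
Bags: B1 = {1, 2, 4, 5}  B2 = {2, 3, 4, 5}
Tree: B1–B2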